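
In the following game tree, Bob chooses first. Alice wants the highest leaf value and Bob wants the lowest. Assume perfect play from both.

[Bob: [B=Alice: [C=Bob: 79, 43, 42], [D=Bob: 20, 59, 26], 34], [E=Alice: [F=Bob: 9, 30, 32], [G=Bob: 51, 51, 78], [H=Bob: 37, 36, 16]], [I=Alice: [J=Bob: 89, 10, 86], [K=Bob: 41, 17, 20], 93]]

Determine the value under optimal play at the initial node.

42

C (Bob): min(79, 43, 42) = 42
D (Bob): min(20, 59, 26) = 20
B (Alice): max(42, 20, 34) = 42
F (Bob): min(9, 30, 32) = 9
G (Bob): min(51, 51, 78) = 51
H (Bob): min(37, 36, 16) = 16
E (Alice): max(9, 51, 16) = 51
J (Bob): min(89, 10, 86) = 10
K (Bob): min(41, 17, 20) = 17
I (Alice): max(10, 17, 93) = 93
Root (Bob): min(42, 51, 93) = 42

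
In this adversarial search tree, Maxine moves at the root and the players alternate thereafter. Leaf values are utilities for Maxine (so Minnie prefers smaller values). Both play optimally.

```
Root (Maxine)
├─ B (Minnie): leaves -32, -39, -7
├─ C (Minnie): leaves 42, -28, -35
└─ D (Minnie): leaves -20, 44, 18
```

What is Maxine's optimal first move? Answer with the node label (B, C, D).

D

B (Minnie): min(-32, -39, -7) = -39
C (Minnie): min(42, -28, -35) = -35
D (Minnie): min(-20, 44, 18) = -20
Root (Maxine): max(-39, -35, -20) = -20
Maxine picks the child with the highest value: D (value -20).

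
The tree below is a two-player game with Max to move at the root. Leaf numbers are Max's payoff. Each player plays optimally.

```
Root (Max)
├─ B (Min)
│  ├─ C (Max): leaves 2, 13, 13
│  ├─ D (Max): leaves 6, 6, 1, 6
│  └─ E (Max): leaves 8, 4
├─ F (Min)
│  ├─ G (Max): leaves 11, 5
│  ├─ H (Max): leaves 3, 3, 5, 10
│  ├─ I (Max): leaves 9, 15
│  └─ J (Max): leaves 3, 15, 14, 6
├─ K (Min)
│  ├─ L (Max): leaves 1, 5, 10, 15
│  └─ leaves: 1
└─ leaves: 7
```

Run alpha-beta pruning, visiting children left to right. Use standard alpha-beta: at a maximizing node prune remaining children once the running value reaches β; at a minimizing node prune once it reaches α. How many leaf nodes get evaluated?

24

C [α=-∞,β=+∞]: v=13
D [α=-∞,β=13]: v=6
E [α=-∞,β=6]: v=8 after child 1 ≥ β → β-cutoff, skip 1
B [α=-∞,β=+∞]: v=6
G [α=6,β=+∞]: v=11
H [α=6,β=11]: v=10
I [α=6,β=10]: v=15
J [α=6,β=10]: v=15 after child 2 ≥ β → β-cutoff, skip 2
F [α=6,β=+∞]: v=10
L [α=10,β=+∞]: v=15
K [α=10,β=+∞]: v=1
Root [α=-∞,β=+∞]: v=10
Leaves evaluated: 24 of 27.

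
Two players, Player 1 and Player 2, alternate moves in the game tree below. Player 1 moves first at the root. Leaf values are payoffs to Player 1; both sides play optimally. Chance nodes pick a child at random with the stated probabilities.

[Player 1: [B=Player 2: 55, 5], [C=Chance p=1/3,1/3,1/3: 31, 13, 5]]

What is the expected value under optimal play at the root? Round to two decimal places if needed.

B (Player 2): min(55, 5) = 5
C (Chance): 1/3·31 + 1/3·13 + 1/3·5 = 16.33
Root (Player 1): max(5, 16.33) = 16.33

16.33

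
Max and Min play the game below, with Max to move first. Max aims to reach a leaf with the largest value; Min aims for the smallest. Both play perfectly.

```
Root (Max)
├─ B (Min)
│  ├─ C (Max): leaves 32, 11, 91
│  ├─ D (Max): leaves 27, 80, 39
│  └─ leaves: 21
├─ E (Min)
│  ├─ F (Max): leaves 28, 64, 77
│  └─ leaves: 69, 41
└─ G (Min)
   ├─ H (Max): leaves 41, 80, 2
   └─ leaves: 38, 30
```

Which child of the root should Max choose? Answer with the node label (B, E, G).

E

C (Max): max(32, 11, 91) = 91
D (Max): max(27, 80, 39) = 80
B (Min): min(91, 80, 21) = 21
F (Max): max(28, 64, 77) = 77
E (Min): min(77, 69, 41) = 41
H (Max): max(41, 80, 2) = 80
G (Min): min(80, 38, 30) = 30
Root (Max): max(21, 41, 30) = 41
Max picks the child with the highest value: E (value 41).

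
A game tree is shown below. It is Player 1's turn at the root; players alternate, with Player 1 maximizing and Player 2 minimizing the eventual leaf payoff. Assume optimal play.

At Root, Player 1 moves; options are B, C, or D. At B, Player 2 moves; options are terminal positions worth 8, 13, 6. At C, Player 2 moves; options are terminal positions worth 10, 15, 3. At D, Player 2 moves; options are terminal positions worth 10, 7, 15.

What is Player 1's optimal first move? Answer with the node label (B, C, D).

D

B (Player 2): min(8, 13, 6) = 6
C (Player 2): min(10, 15, 3) = 3
D (Player 2): min(10, 7, 15) = 7
Root (Player 1): max(6, 3, 7) = 7
Player 1 picks the child with the highest value: D (value 7).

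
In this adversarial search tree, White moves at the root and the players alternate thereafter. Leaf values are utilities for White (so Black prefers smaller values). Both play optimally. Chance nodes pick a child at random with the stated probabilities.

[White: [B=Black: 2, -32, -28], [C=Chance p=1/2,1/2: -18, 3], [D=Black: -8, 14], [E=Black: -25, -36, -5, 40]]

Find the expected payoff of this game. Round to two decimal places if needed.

-7.5

B (Black): min(2, -32, -28) = -32
C (Chance): 1/2·-18 + 1/2·3 = -7.5
D (Black): min(-8, 14) = -8
E (Black): min(-25, -36, -5, 40) = -36
Root (White): max(-32, -7.5, -8, -36) = -7.5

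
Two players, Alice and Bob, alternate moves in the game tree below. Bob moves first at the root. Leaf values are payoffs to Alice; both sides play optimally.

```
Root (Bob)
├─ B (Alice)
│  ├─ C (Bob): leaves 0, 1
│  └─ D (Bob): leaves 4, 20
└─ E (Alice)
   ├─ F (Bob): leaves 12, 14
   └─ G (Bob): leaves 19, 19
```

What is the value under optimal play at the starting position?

C (Bob): min(0, 1) = 0
D (Bob): min(4, 20) = 4
B (Alice): max(0, 4) = 4
F (Bob): min(12, 14) = 12
G (Bob): min(19, 19) = 19
E (Alice): max(12, 19) = 19
Root (Bob): min(4, 19) = 4

4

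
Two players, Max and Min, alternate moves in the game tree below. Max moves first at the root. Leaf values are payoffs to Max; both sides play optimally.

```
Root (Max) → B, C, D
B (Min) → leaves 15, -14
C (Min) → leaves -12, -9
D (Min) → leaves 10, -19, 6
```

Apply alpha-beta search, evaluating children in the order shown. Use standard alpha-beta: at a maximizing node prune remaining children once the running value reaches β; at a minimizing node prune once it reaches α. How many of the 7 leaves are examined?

6

B [α=-∞,β=+∞]: v=-14
C [α=-14,β=+∞]: v=-12
D [α=-12,β=+∞]: v=-19 after child 2 ≤ α → α-cutoff, skip 1
Root [α=-∞,β=+∞]: v=-12
Leaves evaluated: 6 of 7.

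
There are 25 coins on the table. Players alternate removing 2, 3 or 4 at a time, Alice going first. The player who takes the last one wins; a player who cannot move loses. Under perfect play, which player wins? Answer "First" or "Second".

i:   0  1  2  3  4  5  6  7  8  9 10 11 12 13 14 15 16 17 18 19 20 21 22 23 24 25
     L  L  W  W  W  W  L  L  W  W  W  W  L  L  W  W  W  W  L  L  W  W  W  W  L  L
Position 25 is L, so the second player wins.

Second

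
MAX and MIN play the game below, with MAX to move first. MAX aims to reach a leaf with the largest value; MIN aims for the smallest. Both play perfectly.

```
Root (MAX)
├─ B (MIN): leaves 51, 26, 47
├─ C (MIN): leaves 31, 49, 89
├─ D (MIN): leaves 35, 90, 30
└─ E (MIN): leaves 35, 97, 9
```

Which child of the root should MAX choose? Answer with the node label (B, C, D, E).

C

B (MIN): min(51, 26, 47) = 26
C (MIN): min(31, 49, 89) = 31
D (MIN): min(35, 90, 30) = 30
E (MIN): min(35, 97, 9) = 9
Root (MAX): max(26, 31, 30, 9) = 31
MAX picks the child with the highest value: C (value 31).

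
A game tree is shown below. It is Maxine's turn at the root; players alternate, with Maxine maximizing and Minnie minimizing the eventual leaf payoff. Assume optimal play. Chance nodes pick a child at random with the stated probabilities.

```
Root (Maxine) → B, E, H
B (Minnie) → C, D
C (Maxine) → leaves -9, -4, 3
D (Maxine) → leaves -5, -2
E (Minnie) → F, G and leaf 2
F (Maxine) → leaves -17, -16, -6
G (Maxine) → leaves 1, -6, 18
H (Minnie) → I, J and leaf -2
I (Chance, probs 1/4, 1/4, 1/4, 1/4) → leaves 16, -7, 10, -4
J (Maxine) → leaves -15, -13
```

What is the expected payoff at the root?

-2

C (Maxine): max(-9, -4, 3) = 3
D (Maxine): max(-5, -2) = -2
B (Minnie): min(3, -2) = -2
F (Maxine): max(-17, -16, -6) = -6
G (Maxine): max(1, -6, 18) = 18
E (Minnie): min(-6, 18, 2) = -6
I (Chance): 1/4·16 + 1/4·-7 + 1/4·10 + 1/4·-4 = 3.75
J (Maxine): max(-15, -13) = -13
H (Minnie): min(3.75, -13, -2) = -13
Root (Maxine): max(-2, -6, -13) = -2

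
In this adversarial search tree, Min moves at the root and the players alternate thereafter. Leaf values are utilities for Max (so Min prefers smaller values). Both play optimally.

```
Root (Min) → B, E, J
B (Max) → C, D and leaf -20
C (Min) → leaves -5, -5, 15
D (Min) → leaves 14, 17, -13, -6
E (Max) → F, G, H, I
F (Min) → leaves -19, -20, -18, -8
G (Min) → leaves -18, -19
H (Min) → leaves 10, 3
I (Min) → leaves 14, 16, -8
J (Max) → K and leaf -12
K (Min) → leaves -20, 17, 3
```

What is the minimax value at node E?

3

F: min(-19, -20, -18, -8) = -20
G: min(-18, -19) = -19
H: min(10, 3) = 3
I: min(14, 16, -8) = -8
E: max(-20, -19, 3, -8) = 3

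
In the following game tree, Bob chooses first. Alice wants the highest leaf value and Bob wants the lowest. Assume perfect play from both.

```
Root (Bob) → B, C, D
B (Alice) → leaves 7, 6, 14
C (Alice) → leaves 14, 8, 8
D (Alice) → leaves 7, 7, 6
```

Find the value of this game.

7

B (Alice): max(7, 6, 14) = 14
C (Alice): max(14, 8, 8) = 14
D (Alice): max(7, 7, 6) = 7
Root (Bob): min(14, 14, 7) = 7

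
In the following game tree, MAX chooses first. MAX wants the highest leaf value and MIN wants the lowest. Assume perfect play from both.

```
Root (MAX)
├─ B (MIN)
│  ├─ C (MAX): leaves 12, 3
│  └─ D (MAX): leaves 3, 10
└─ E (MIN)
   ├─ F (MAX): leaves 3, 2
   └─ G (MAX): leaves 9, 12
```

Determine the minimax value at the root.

C (MAX): max(12, 3) = 12
D (MAX): max(3, 10) = 10
B (MIN): min(12, 10) = 10
F (MAX): max(3, 2) = 3
G (MAX): max(9, 12) = 12
E (MIN): min(3, 12) = 3
Root (MAX): max(10, 3) = 10

10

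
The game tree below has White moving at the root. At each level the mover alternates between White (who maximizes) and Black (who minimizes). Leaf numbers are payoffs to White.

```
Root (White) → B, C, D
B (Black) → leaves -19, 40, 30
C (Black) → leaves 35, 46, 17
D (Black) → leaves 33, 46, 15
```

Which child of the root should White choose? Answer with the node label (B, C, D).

B (Black): min(-19, 40, 30) = -19
C (Black): min(35, 46, 17) = 17
D (Black): min(33, 46, 15) = 15
Root (White): max(-19, 17, 15) = 17
White picks the child with the highest value: C (value 17).

C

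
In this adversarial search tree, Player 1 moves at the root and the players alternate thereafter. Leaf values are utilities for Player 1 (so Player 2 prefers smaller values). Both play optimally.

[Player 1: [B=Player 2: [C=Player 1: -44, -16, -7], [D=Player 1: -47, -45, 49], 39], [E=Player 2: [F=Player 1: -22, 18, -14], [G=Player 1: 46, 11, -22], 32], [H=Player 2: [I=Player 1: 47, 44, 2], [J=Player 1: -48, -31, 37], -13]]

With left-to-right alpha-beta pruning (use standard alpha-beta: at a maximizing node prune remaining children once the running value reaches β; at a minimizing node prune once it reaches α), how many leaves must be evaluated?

C [α=-∞,β=+∞]: v=-7
D [α=-∞,β=-7]: v=49
B [α=-∞,β=+∞]: v=-7
F [α=-7,β=+∞]: v=18
G [α=-7,β=18]: v=46 after child 1 ≥ β → β-cutoff, skip 2
E [α=-7,β=+∞]: v=18
I [α=18,β=+∞]: v=47
J [α=18,β=47]: v=37
H [α=18,β=+∞]: v=-13
Root [α=-∞,β=+∞]: v=18
Leaves evaluated: 19 of 21.

19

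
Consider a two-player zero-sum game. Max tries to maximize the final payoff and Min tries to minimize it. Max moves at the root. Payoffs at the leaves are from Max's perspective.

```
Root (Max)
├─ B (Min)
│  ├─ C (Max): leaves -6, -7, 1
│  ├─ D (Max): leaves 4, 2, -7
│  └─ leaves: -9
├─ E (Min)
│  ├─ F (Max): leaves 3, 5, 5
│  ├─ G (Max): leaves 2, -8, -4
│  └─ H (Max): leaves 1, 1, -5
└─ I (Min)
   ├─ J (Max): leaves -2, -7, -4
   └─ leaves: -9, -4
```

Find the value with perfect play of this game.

1

C (Max): max(-6, -7, 1) = 1
D (Max): max(4, 2, -7) = 4
B (Min): min(1, 4, -9) = -9
F (Max): max(3, 5, 5) = 5
G (Max): max(2, -8, -4) = 2
H (Max): max(1, 1, -5) = 1
E (Min): min(5, 2, 1) = 1
J (Max): max(-2, -7, -4) = -2
I (Min): min(-2, -9, -4) = -9
Root (Max): max(-9, 1, -9) = 1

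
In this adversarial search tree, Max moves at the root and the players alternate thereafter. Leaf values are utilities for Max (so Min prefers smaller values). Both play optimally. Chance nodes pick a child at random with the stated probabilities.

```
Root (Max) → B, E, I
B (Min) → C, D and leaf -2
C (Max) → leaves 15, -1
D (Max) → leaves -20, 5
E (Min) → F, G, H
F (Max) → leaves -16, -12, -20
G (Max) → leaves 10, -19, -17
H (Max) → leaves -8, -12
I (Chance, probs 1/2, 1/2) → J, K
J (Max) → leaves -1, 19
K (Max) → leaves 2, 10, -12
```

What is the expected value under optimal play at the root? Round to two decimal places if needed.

C (Max): max(15, -1) = 15
D (Max): max(-20, 5) = 5
B (Min): min(15, 5, -2) = -2
F (Max): max(-16, -12, -20) = -12
G (Max): max(10, -19, -17) = 10
H (Max): max(-8, -12) = -8
E (Min): min(-12, 10, -8) = -12
J (Max): max(-1, 19) = 19
K (Max): max(2, 10, -12) = 10
I (Chance): 1/2·19 + 1/2·10 = 14.5
Root (Max): max(-2, -12, 14.5) = 14.5

14.5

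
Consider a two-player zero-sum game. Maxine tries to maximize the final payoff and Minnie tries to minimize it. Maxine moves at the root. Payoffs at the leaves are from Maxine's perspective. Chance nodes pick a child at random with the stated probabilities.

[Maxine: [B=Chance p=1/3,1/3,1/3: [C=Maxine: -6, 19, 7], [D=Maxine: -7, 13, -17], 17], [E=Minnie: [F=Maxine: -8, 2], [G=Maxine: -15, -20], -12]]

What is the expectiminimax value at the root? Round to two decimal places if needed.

C (Maxine): max(-6, 19, 7) = 19
D (Maxine): max(-7, 13, -17) = 13
B (Chance): 1/3·19 + 1/3·13 + 1/3·17 = 16.33
F (Maxine): max(-8, 2) = 2
G (Maxine): max(-15, -20) = -15
E (Minnie): min(2, -15, -12) = -15
Root (Maxine): max(16.33, -15) = 16.33

16.33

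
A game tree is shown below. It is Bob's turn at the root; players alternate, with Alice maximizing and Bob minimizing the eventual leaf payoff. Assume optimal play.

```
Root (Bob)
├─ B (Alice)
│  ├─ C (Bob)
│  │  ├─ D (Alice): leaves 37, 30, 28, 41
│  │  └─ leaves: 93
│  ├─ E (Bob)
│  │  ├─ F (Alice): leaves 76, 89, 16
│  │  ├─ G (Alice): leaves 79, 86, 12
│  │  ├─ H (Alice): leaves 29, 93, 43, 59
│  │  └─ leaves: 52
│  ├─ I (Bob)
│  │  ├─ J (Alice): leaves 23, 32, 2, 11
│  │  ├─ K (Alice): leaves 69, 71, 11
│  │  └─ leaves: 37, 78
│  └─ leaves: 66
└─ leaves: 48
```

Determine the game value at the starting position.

48

D (Alice): max(37, 30, 28, 41) = 41
C (Bob): min(41, 93) = 41
F (Alice): max(76, 89, 16) = 89
G (Alice): max(79, 86, 12) = 86
H (Alice): max(29, 93, 43, 59) = 93
E (Bob): min(89, 86, 93, 52) = 52
J (Alice): max(23, 32, 2, 11) = 32
K (Alice): max(69, 71, 11) = 71
I (Bob): min(32, 71, 37, 78) = 32
B (Alice): max(41, 52, 32, 66) = 66
Root (Bob): min(66, 48) = 48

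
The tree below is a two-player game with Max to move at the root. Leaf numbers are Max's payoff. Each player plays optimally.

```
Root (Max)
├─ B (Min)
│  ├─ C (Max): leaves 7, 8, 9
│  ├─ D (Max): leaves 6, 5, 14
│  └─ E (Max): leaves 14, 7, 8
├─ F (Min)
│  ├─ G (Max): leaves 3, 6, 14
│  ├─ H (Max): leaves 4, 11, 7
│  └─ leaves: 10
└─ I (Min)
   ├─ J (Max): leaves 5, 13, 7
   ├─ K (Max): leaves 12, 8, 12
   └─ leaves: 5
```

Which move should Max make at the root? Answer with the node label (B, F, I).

C (Max): max(7, 8, 9) = 9
D (Max): max(6, 5, 14) = 14
E (Max): max(14, 7, 8) = 14
B (Min): min(9, 14, 14) = 9
G (Max): max(3, 6, 14) = 14
H (Max): max(4, 11, 7) = 11
F (Min): min(14, 11, 10) = 10
J (Max): max(5, 13, 7) = 13
K (Max): max(12, 8, 12) = 12
I (Min): min(13, 12, 5) = 5
Root (Max): max(9, 10, 5) = 10
Max picks the child with the highest value: F (value 10).

F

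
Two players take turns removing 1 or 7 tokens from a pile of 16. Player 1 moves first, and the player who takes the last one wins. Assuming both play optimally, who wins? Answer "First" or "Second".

Mark each pile size as W (mover wins) or L (mover loses):
i:   0  1  2  3  4  5  6  7  8  9 10 11 12 13 14 15 16
     L  W  L  W  L  W  L  W  L  W  L  W  L  W  L  W  L
Position 16 is L, so the second player wins.

Second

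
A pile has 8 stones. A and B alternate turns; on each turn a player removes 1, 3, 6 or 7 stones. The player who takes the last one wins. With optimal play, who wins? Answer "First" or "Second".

First

W/L table (W = player to move can force a win):
i:   0  1  2  3  4  5  6  7  8
     L  W  L  W  L  W  W  W  W
Position 8 is W, so the first player wins.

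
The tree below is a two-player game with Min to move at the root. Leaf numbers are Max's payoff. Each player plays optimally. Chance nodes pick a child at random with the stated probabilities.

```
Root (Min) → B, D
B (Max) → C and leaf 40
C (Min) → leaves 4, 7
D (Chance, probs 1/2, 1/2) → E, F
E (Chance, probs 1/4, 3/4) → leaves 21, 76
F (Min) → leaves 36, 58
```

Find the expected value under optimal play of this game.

C (Min): min(4, 7) = 4
B (Max): max(4, 40) = 40
E (Chance): 1/4·21 + 3/4·76 = 62.25
F (Min): min(36, 58) = 36
D (Chance): 1/2·62.25 + 1/2·36 = 49.12
Root (Min): min(40, 49.12) = 40

40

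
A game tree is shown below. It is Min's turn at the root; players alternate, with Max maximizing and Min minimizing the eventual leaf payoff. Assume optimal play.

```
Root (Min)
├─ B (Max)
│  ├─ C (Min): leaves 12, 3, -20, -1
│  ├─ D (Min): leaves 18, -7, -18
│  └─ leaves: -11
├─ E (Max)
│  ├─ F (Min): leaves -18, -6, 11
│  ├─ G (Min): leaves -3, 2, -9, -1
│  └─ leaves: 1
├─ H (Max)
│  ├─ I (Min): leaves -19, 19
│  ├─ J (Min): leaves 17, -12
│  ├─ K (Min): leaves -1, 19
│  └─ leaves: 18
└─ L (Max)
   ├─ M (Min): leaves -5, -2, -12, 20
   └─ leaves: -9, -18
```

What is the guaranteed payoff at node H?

I: min(-19, 19) = -19
J: min(17, -12) = -12
K: min(-1, 19) = -1
H: max(-19, -12, -1, 18) = 18

18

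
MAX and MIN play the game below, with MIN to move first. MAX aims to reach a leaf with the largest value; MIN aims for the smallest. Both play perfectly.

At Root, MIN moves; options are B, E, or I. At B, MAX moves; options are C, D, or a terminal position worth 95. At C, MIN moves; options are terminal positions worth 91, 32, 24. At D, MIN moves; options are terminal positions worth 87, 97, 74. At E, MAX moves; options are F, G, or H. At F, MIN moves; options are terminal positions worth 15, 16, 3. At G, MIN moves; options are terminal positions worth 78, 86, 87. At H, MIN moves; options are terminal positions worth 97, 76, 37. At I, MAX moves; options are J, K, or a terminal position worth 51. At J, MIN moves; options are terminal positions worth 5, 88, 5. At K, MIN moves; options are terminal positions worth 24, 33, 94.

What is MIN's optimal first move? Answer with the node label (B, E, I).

C (MIN): min(91, 32, 24) = 24
D (MIN): min(87, 97, 74) = 74
B (MAX): max(24, 74, 95) = 95
F (MIN): min(15, 16, 3) = 3
G (MIN): min(78, 86, 87) = 78
H (MIN): min(97, 76, 37) = 37
E (MAX): max(3, 78, 37) = 78
J (MIN): min(5, 88, 5) = 5
K (MIN): min(24, 33, 94) = 24
I (MAX): max(5, 24, 51) = 51
Root (MIN): min(95, 78, 51) = 51
MIN picks the child with the lowest value: I (value 51).

I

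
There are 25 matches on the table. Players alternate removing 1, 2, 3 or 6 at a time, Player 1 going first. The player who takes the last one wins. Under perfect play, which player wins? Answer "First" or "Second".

First

Compute winning (W) and losing (L) positions by backward induction:
i:   0  1  2  3  4  5  6  7  8  9 10 11 12 13 14 15 16 17 18 19 20 21 22 23 24 25
     L  W  W  W  L  W  W  W  L  W  W  W  L  W  W  W  L  W  W  W  L  W  W  W  L  W
Position 25 is W, so the first player wins.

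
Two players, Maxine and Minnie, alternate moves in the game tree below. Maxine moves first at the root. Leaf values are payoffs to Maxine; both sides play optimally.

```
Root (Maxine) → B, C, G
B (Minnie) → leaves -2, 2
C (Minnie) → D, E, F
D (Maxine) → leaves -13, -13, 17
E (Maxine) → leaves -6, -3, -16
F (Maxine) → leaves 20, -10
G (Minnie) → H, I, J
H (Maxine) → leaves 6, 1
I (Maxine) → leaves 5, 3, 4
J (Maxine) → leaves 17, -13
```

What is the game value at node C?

D: max(-13, -13, 17) = 17
E: max(-6, -3, -16) = -3
F: max(20, -10) = 20
C: min(17, -3, 20) = -3

-3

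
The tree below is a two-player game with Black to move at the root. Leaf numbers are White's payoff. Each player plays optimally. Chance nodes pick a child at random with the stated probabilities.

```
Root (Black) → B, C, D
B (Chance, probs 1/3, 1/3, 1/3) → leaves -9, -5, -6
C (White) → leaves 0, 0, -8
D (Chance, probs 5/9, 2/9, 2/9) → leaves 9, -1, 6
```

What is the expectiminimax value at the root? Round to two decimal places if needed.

-6.67

B (Chance): 1/3·-9 + 1/3·-5 + 1/3·-6 = -6.67
C (White): max(0, 0, -8) = 0
D (Chance): 5/9·9 + 2/9·-1 + 2/9·6 = 6.11
Root (Black): min(-6.67, 0, 6.11) = -6.67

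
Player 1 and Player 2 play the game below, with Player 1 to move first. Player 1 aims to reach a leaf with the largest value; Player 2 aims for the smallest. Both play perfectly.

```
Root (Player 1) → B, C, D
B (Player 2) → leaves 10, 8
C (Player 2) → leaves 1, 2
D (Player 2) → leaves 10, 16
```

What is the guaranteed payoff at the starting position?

10

B (Player 2): min(10, 8) = 8
C (Player 2): min(1, 2) = 1
D (Player 2): min(10, 16) = 10
Root (Player 1): max(8, 1, 10) = 10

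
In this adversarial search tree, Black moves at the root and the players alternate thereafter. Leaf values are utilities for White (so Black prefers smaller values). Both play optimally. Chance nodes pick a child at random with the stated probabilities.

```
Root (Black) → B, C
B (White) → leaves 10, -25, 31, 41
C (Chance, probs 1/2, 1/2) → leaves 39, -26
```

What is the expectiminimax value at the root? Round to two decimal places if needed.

B (White): max(10, -25, 31, 41) = 41
C (Chance): 1/2·39 + 1/2·-26 = 6.5
Root (Black): min(41, 6.5) = 6.5

6.5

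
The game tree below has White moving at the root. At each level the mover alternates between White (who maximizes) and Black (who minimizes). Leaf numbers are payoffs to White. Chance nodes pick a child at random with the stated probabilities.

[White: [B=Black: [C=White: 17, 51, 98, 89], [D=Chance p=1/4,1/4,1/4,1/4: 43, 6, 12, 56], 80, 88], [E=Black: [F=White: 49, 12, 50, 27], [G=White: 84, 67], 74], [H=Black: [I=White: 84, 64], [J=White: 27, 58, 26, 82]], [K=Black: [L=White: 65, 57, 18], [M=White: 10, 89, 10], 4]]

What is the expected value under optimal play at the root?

82

C (White): max(17, 51, 98, 89) = 98
D (Chance): 1/4·43 + 1/4·6 + 1/4·12 + 1/4·56 = 29.25
B (Black): min(98, 29.25, 80, 88) = 29.25
F (White): max(49, 12, 50, 27) = 50
G (White): max(84, 67) = 84
E (Black): min(50, 84, 74) = 50
I (White): max(84, 64) = 84
J (White): max(27, 58, 26, 82) = 82
H (Black): min(84, 82) = 82
L (White): max(65, 57, 18) = 65
M (White): max(10, 89, 10) = 89
K (Black): min(65, 89, 4) = 4
Root (White): max(29.25, 50, 82, 4) = 82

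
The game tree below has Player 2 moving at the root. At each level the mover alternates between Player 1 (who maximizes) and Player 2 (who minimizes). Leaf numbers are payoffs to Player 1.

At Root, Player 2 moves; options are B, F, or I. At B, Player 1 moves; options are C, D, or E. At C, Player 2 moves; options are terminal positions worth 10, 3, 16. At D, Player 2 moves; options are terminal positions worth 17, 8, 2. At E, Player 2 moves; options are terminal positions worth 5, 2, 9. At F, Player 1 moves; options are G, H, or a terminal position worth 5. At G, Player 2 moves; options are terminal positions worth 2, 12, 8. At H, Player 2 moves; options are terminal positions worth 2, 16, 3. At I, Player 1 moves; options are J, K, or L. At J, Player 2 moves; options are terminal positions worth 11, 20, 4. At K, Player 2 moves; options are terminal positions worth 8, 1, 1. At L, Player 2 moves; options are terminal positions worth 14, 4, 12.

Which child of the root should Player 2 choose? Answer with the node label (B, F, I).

C (Player 2): min(10, 3, 16) = 3
D (Player 2): min(17, 8, 2) = 2
E (Player 2): min(5, 2, 9) = 2
B (Player 1): max(3, 2, 2) = 3
G (Player 2): min(2, 12, 8) = 2
H (Player 2): min(2, 16, 3) = 2
F (Player 1): max(2, 2, 5) = 5
J (Player 2): min(11, 20, 4) = 4
K (Player 2): min(8, 1, 1) = 1
L (Player 2): min(14, 4, 12) = 4
I (Player 1): max(4, 1, 4) = 4
Root (Player 2): min(3, 5, 4) = 3
Player 2 picks the child with the lowest value: B (value 3).

B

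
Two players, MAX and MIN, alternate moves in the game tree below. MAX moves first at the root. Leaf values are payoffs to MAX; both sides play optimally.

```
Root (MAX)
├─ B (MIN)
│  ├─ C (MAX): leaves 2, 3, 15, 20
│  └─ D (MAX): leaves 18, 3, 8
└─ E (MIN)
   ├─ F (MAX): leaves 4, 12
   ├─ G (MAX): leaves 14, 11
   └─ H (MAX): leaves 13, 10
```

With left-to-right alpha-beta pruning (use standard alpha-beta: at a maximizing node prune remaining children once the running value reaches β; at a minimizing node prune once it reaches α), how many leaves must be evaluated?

9

C [α=-∞,β=+∞]: v=20
D [α=-∞,β=20]: v=18
B [α=-∞,β=+∞]: v=18
F [α=18,β=+∞]: v=12
E [α=18,β=+∞]: v=12 after child 1 ≤ α → α-cutoff, skip 2
Root [α=-∞,β=+∞]: v=18
Leaves evaluated: 9 of 13.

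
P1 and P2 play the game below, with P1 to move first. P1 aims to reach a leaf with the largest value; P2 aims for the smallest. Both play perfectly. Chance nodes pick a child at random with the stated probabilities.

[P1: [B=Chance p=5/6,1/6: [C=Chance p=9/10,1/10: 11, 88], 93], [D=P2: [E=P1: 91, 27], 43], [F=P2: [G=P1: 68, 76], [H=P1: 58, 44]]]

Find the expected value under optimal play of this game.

C (Chance): 9/10·11 + 1/10·88 = 18.7
B (Chance): 5/6·18.7 + 1/6·93 = 31.08
E (P1): max(91, 27) = 91
D (P2): min(91, 43) = 43
G (P1): max(68, 76) = 76
H (P1): max(58, 44) = 58
F (P2): min(76, 58) = 58
Root (P1): max(31.08, 43, 58) = 58

58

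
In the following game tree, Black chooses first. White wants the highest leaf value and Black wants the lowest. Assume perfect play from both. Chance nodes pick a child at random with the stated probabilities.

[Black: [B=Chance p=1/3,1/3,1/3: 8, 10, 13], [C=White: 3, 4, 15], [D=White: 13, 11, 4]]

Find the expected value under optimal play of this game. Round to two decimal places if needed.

10.33

B (Chance): 1/3·8 + 1/3·10 + 1/3·13 = 10.33
C (White): max(3, 4, 15) = 15
D (White): max(13, 11, 4) = 13
Root (Black): min(10.33, 15, 13) = 10.33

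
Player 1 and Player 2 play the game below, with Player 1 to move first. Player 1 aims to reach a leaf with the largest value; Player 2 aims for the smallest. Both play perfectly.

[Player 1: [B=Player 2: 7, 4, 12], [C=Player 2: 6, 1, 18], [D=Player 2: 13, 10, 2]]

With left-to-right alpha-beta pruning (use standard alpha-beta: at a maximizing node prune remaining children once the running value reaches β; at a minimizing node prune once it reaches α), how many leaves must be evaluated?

B [α=-∞,β=+∞]: v=4
C [α=4,β=+∞]: v=1 after child 2 ≤ α → α-cutoff, skip 1
D [α=4,β=+∞]: v=2
Root [α=-∞,β=+∞]: v=4
Leaves evaluated: 8 of 9.

8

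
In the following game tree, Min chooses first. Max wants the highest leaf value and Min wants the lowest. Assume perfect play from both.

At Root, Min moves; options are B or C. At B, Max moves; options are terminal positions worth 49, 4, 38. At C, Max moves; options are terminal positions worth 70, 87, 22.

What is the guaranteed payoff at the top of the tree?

49

B (Max): max(49, 4, 38) = 49
C (Max): max(70, 87, 22) = 87
Root (Min): min(49, 87) = 49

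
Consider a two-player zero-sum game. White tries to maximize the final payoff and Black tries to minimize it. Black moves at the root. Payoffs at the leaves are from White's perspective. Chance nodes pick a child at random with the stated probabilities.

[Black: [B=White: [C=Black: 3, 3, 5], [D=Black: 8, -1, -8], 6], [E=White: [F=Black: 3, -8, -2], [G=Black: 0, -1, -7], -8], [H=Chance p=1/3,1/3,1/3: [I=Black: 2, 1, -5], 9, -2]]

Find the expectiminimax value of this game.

C (Black): min(3, 3, 5) = 3
D (Black): min(8, -1, -8) = -8
B (White): max(3, -8, 6) = 6
F (Black): min(3, -8, -2) = -8
G (Black): min(0, -1, -7) = -7
E (White): max(-8, -7, -8) = -7
I (Black): min(2, 1, -5) = -5
H (Chance): 1/3·-5 + 1/3·9 + 1/3·-2 = 0.67
Root (Black): min(6, -7, 0.67) = -7

-7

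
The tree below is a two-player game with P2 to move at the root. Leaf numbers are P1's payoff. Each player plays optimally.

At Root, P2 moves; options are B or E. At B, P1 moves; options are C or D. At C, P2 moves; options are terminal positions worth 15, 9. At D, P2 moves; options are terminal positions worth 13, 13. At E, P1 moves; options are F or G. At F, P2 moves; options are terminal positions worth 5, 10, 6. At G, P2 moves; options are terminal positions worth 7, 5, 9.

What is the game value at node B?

13

C: min(15, 9) = 9
D: min(13, 13) = 13
B: max(9, 13) = 13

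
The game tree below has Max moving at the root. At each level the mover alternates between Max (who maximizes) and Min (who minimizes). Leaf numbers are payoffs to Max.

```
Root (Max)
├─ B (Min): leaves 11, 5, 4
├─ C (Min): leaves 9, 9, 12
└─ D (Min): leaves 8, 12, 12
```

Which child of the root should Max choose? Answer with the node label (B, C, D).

B (Min): min(11, 5, 4) = 4
C (Min): min(9, 9, 12) = 9
D (Min): min(8, 12, 12) = 8
Root (Max): max(4, 9, 8) = 9
Max picks the child with the highest value: C (value 9).

C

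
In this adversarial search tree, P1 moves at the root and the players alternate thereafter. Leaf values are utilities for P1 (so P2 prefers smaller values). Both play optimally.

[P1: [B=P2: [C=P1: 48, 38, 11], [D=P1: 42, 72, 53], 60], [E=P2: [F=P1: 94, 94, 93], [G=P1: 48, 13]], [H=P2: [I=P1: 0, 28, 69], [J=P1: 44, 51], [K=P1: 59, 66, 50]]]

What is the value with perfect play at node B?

48

C: max(48, 38, 11) = 48
D: max(42, 72, 53) = 72
B: min(48, 72, 60) = 48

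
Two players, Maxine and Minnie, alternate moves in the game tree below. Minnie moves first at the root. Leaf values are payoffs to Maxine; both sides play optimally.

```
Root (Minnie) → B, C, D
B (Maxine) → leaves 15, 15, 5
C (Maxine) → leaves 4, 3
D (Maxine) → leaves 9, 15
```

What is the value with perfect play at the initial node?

B (Maxine): max(15, 15, 5) = 15
C (Maxine): max(4, 3) = 4
D (Maxine): max(9, 15) = 15
Root (Minnie): min(15, 4, 15) = 4

4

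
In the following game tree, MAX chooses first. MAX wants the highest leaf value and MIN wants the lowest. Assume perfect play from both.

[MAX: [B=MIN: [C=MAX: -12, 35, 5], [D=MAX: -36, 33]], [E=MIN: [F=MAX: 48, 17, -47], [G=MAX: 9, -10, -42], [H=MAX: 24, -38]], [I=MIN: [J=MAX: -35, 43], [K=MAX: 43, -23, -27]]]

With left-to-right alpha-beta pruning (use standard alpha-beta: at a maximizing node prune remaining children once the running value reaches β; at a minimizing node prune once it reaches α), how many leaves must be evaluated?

C [α=-∞,β=+∞]: v=35
D [α=-∞,β=35]: v=33
B [α=-∞,β=+∞]: v=33
F [α=33,β=+∞]: v=48
G [α=33,β=48]: v=9
E [α=33,β=+∞]: v=9 after child 2 ≤ α → α-cutoff, skip 1
J [α=33,β=+∞]: v=43
K [α=33,β=43]: v=43 after child 1 ≥ β → β-cutoff, skip 2
I [α=33,β=+∞]: v=43
Root [α=-∞,β=+∞]: v=43
Leaves evaluated: 14 of 18.

14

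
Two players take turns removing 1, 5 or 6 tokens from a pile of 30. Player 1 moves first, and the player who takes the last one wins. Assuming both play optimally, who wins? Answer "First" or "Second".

Mark each pile size as W (mover wins) or L (mover loses):
i:   0  1  2  3  4  5  6  7  8  9 10 11 12 13 14 15 16 17 18 19 20 21 22 23 24 25 26 27 28 29 30
     L  W  L  W  L  W  W  W  W  W  W  L  W  L  W  L  W  W  W  W  W  W  L  W  L  W  L  W  W  W  W
Position 30 is W, so the first player wins.

First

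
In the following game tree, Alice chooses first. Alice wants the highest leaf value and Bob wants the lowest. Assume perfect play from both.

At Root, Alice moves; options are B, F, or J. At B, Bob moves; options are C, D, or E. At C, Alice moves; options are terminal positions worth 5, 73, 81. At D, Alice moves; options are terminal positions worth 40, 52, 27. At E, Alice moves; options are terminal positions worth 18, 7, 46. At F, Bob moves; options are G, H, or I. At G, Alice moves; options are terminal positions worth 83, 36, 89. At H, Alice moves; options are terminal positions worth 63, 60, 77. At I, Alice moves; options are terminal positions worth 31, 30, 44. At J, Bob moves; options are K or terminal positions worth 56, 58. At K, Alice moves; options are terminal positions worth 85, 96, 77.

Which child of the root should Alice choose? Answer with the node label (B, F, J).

C (Alice): max(5, 73, 81) = 81
D (Alice): max(40, 52, 27) = 52
E (Alice): max(18, 7, 46) = 46
B (Bob): min(81, 52, 46) = 46
G (Alice): max(83, 36, 89) = 89
H (Alice): max(63, 60, 77) = 77
I (Alice): max(31, 30, 44) = 44
F (Bob): min(89, 77, 44) = 44
K (Alice): max(85, 96, 77) = 96
J (Bob): min(96, 56, 58) = 56
Root (Alice): max(46, 44, 56) = 56
Alice picks the child with the highest value: J (value 56).

J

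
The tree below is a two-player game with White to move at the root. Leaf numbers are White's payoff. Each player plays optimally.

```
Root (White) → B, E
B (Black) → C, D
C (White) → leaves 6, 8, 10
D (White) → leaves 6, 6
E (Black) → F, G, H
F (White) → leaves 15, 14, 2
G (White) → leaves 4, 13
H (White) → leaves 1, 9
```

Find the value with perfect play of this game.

C (White): max(6, 8, 10) = 10
D (White): max(6, 6) = 6
B (Black): min(10, 6) = 6
F (White): max(15, 14, 2) = 15
G (White): max(4, 13) = 13
H (White): max(1, 9) = 9
E (Black): min(15, 13, 9) = 9
Root (White): max(6, 9) = 9

9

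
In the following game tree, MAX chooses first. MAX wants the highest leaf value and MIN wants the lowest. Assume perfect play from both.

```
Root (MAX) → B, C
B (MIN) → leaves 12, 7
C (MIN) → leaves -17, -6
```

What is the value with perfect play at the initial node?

7

B (MIN): min(12, 7) = 7
C (MIN): min(-17, -6) = -17
Root (MAX): max(7, -17) = 7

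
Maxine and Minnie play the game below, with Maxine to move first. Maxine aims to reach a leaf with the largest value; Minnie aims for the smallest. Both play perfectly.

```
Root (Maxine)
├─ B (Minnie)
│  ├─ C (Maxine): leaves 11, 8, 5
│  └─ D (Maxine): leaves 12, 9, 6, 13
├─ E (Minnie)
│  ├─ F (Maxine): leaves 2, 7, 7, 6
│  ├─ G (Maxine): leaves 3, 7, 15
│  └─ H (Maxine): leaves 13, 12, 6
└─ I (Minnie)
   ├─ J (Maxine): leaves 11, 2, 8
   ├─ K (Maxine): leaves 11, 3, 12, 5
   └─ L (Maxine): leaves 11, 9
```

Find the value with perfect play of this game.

11

C (Maxine): max(11, 8, 5) = 11
D (Maxine): max(12, 9, 6, 13) = 13
B (Minnie): min(11, 13) = 11
F (Maxine): max(2, 7, 7, 6) = 7
G (Maxine): max(3, 7, 15) = 15
H (Maxine): max(13, 12, 6) = 13
E (Minnie): min(7, 15, 13) = 7
J (Maxine): max(11, 2, 8) = 11
K (Maxine): max(11, 3, 12, 5) = 12
L (Maxine): max(11, 9) = 11
I (Minnie): min(11, 12, 11) = 11
Root (Maxine): max(11, 7, 11) = 11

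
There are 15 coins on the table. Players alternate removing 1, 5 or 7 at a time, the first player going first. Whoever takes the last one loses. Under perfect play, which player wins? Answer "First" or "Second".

Second

W/L table (W = player to move can force a win):
i:   0  1  2  3  4  5  6  7  8  9 10 11 12 13 14 15
     W  L  W  L  W  L  W  L  W  L  W  L  W  L  W  L
Position 15 is L, so the second player wins.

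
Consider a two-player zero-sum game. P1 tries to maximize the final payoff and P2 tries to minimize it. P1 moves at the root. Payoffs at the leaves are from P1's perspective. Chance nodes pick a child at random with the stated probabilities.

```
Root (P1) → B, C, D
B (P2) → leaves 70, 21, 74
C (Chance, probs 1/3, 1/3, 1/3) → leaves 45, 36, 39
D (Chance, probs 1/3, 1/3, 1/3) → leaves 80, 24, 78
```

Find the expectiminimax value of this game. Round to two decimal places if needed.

60.67

B (P2): min(70, 21, 74) = 21
C (Chance): 1/3·45 + 1/3·36 + 1/3·39 = 40
D (Chance): 1/3·80 + 1/3·24 + 1/3·78 = 60.67
Root (P1): max(21, 40, 60.67) = 60.67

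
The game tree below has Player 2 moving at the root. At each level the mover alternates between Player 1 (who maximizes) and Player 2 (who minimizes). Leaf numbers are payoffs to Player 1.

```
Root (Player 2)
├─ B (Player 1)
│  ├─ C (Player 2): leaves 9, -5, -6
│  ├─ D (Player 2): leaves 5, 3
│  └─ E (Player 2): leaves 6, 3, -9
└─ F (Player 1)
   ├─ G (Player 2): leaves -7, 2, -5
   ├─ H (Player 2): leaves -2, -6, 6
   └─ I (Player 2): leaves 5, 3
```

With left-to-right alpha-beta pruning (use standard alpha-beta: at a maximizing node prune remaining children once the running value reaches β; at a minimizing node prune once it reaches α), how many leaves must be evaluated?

15

C [α=-∞,β=+∞]: v=-6
D [α=-6,β=+∞]: v=3
E [α=3,β=+∞]: v=3 after child 2 ≤ α → α-cutoff, skip 1
B [α=-∞,β=+∞]: v=3
G [α=-∞,β=3]: v=-7
H [α=-7,β=3]: v=-6
I [α=-6,β=3]: v=3
F [α=-∞,β=3]: v=3
Root [α=-∞,β=+∞]: v=3
Leaves evaluated: 15 of 16.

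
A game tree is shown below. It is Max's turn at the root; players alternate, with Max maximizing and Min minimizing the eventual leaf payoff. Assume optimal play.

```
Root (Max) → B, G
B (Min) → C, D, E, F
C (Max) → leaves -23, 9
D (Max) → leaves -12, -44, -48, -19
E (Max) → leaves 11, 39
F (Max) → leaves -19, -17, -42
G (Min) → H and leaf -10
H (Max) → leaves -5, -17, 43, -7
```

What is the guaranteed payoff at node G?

-10

H: max(-5, -17, 43, -7) = 43
G: min(43, -10) = -10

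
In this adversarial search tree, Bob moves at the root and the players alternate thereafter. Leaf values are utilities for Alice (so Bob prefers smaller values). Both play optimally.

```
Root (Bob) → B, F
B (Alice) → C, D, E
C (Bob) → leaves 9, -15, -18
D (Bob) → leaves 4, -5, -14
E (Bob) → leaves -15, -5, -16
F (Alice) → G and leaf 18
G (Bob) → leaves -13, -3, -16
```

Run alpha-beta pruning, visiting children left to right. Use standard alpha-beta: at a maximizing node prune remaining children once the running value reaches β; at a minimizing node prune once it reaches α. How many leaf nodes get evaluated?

C [α=-∞,β=+∞]: v=-18
D [α=-18,β=+∞]: v=-14
E [α=-14,β=+∞]: v=-15 after child 1 ≤ α → α-cutoff, skip 2
B [α=-∞,β=+∞]: v=-14
G [α=-∞,β=-14]: v=-16
F [α=-∞,β=-14]: v=18
Root [α=-∞,β=+∞]: v=-14
Leaves evaluated: 11 of 13.

11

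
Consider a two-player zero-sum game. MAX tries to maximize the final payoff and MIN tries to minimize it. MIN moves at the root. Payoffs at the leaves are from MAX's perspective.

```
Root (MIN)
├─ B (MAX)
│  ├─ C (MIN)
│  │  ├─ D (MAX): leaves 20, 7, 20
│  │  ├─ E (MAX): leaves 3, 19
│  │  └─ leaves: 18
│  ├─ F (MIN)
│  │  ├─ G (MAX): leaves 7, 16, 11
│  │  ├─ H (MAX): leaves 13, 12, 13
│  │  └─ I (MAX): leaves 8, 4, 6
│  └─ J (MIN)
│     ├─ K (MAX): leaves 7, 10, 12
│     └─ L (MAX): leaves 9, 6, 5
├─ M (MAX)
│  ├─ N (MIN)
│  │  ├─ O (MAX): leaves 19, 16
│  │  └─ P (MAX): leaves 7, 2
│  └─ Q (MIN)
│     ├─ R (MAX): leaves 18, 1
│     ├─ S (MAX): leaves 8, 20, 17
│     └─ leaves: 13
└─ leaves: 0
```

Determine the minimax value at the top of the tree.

0

D (MAX): max(20, 7, 20) = 20
E (MAX): max(3, 19) = 19
C (MIN): min(20, 19, 18) = 18
G (MAX): max(7, 16, 11) = 16
H (MAX): max(13, 12, 13) = 13
I (MAX): max(8, 4, 6) = 8
F (MIN): min(16, 13, 8) = 8
K (MAX): max(7, 10, 12) = 12
L (MAX): max(9, 6, 5) = 9
J (MIN): min(12, 9) = 9
B (MAX): max(18, 8, 9) = 18
O (MAX): max(19, 16) = 19
P (MAX): max(7, 2) = 7
N (MIN): min(19, 7) = 7
R (MAX): max(18, 1) = 18
S (MAX): max(8, 20, 17) = 20
Q (MIN): min(18, 20, 13) = 13
M (MAX): max(7, 13) = 13
Root (MIN): min(18, 13, 0) = 0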